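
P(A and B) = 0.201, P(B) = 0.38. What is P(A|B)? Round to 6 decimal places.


P(A|B) = P(A and B) / P(B) = 0.201 / 0.38 = 201/380 ≈ 0.52894737

0.528947


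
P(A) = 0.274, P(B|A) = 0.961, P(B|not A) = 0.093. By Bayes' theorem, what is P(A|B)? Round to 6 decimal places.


P(A|B) = P(B|A)*P(A) / P(B), P(B) = P(B|A)*P(A) + P(B|not A)*P(not A)
P(B|A)*P(A) = 0.961 * 0.274 = 0.263314
P(B|not A)*P(not A) = 0.093 * 0.726 = 0.067518
P(B) = 0.263314 + 0.067518 = 0.330832
P(A|B) = 0.263314 / 0.330832 = 4247/5336 ≈ 0.79591454

0.795915


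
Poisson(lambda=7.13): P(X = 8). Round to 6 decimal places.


P = e^(-lam) * lam^k / k!
e^(-7.13) ≈ 0.0008007194
lam^k = 7.13^8 ≈ 6679073.747934
k! = 8! = 40320
P = 0.0008007194 * 6679073.747934 / 40320 ≈ 0.132640

0.132640


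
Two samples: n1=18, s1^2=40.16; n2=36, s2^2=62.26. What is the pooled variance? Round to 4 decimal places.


sp^2 = ((n1-1)*s1^2 + (n2-1)*s2^2)/(n1+n2-2)
(n1-1)*s1^2 = 17 * 40.16 = 682.72
(n2-1)*s2^2 = 35 * 62.26 = 2179.1
numerator = 682.72 + 2179.1 = 2861.82
n1+n2-2 = 52
sp^2 = 2861.82 / 52 = 55.035

55.0350


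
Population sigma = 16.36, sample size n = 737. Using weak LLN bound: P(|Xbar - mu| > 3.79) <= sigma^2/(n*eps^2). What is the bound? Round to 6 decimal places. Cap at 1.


bound = min(1, sigma^2/(n*eps^2))
sigma^2 = 16.36^2 = 267.6496
n*eps^2 = 737 * 3.79^2 = 737 * 14.3641 = 10586.3417
sigma^2/(n*eps^2) = 267.6496 / 10586.3417 ≈ 0.02528254

0.025283


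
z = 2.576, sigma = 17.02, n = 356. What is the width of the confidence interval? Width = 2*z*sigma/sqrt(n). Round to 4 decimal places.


width = 2*z*sigma/sqrt(n)
2*z*sigma = 2 * 2.576 * 17.02 = 87.68704
sqrt(356) ≈ 18.867962
width = 87.68704 / 18.867962 ≈ 4.647404

4.6474


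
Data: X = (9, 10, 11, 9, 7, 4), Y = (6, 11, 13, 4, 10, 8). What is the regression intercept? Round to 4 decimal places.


a = ybar - b*xbar, where b = sum((xi-xbar)(yi-ybar)) / sum((xi-xbar)^2)
n = 6, xbar = 50/6 = 25/3 ≈ 8.333333, ybar = 52/6 = 26/3 ≈ 8.666667
Sxy = sum((xi-xbar)(yi-ybar)) = 35/3 ≈ 11.666667
Sxx = sum((xi-xbar)^2) = 94/3 ≈ 31.333333
b = Sxy / Sxx = 35/94 ≈ 0.372340
a = 8.666667 - 0.372340 * 8.333333 = 523/94 ≈ 5.563830

5.5638


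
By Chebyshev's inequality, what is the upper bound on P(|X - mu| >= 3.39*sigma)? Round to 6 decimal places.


P <= 1/k^2
k^2 = 3.39^2 = 11.4921
1/k^2 = 1 / 11.4921 ≈ 0.08701630

0.087016


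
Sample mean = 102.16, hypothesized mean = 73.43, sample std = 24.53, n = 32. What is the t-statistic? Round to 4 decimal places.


t = (xbar - mu0) / (s/sqrt(n))
xbar - mu0 = 102.16 - 73.43 = 28.73
sqrt(32) ≈ 5.65685425
s/sqrt(n) = 24.53 / 5.65685425 ≈ 4.33633234
t = 28.73 / 4.33633234 ≈ 6.625415

6.6254


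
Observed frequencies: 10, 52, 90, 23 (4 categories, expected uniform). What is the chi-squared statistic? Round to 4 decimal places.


chi2 = sum((O-E)^2/E), E = total/4
total = 175, E = 175/4 = 43.75
(10 - 43.75)^2 / 43.75 = 1139.0625 / 43.75 = 729/28 ≈ 26.035714
(52 - 43.75)^2 / 43.75 = 68.0625 / 43.75 = 1089/700 ≈ 1.555714
(90 - 43.75)^2 / 43.75 = 2139.0625 / 43.75 = 1369/28 ≈ 48.892857
(23 - 43.75)^2 / 43.75 = 430.5625 / 43.75 = 6889/700 ≈ 9.841429
chi2 = 15107/175 ≈ 86.325714

86.3257


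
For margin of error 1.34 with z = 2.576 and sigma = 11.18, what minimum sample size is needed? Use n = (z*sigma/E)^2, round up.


z*sigma/E = 2.576 * 11.18 / 1.34 = 179998/8375 ≈ 21.492299
(z*sigma/E)^2 ≈ 461.918895
round up: n = 462

462


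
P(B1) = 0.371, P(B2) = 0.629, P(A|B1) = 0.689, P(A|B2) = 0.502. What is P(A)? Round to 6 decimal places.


P(A) = P(A|B1)*P(B1) + P(A|B2)*P(B2)
P(A|B1)*P(B1) = 0.689 * 0.371 = 0.255619
P(A|B2)*P(B2) = 0.502 * 0.629 = 0.315758
P(A) = 0.255619 + 0.315758 = 0.571377

0.571377


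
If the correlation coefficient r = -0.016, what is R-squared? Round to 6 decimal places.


R^2 = r^2 = (-0.016)^2 = 0.000256

0.000256


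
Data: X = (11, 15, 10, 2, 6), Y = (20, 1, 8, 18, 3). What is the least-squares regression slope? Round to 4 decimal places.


b = sum((xi-xbar)(yi-ybar)) / sum((xi-xbar)^2)
n = 5, xbar = 44/5 = 8.8, ybar = 50/5 = 10
Sxy = sum((xi-xbar)(yi-ybar)) = -71
Sxx = sum((xi-xbar)^2) = 98.8
b = Sxy / Sxx = -355/494 ≈ -0.718623

-0.7186


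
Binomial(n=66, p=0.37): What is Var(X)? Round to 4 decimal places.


Var = n*p*(1-p) = 66 * 0.37 * 0.63 = 15.3846

15.3846


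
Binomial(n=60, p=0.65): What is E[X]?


E[X] = n*p = 60 * 0.65 = 39

39


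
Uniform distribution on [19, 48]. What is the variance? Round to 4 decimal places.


Var = (b-a)^2 / 12
(b-a)^2 = (48 - 19)^2 = 841
Var = 841/12 ≈ 70.083333

70.0833


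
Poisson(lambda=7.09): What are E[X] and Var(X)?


E[X] = Var(X) = lambda = 7.09

7.09, 7.09


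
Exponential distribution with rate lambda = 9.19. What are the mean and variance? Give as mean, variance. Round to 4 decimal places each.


mean = 1/lam, var = 1/lam^2
mean = 1 / 9.19 = 100/919 ≈ 0.108814
lam^2 = 9.19^2 = 84.4561
var = 1 / 84.4561 ≈ 0.011840

0.1088, 0.0118


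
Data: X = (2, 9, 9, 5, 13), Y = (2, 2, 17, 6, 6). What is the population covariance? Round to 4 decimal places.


Cov = (1/n)*sum((xi-xbar)(yi-ybar))
n = 5, xbar = 38/5 = 7.6, ybar = 33/5 = 6.6
sum((xi-xbar)(yi-ybar)) = 32.2
Cov = 32.2 / 5 = 6.44

6.4400


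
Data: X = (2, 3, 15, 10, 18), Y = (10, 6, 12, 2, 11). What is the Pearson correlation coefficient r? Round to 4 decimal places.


r = sum((xi-xbar)(yi-ybar)) / sqrt(sum((xi-xbar)^2) * sum((yi-ybar)^2))
n = 5, xbar = 48/5 = 9.6, ybar = 41/5 = 8.2
Sxy = sum((xi-xbar)(yi-ybar)) = 42.4
Sxx = sum((xi-xbar)^2) = 201.2
Syy = sum((yi-ybar)^2) = 68.8
sqrt(Sxx*Syy) ≈ 117.654409
r = Sxy / sqrt(Sxx*Syy) = 42.4 / 117.654409 ≈ 0.360377

0.3604


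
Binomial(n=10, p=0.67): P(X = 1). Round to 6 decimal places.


P = C(n,k) * p^k * (1-p)^(n-k)
C(10,1) = 10
p^k = 0.67^1 = 0.67
(1-p)^(n-k) = 0.33^9 ≈ 0.00004641148
P = 10 * 0.67 * 0.00004641148 ≈ 0.000311

0.000311


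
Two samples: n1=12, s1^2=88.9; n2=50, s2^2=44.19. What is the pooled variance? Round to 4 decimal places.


sp^2 = ((n1-1)*s1^2 + (n2-1)*s2^2)/(n1+n2-2)
(n1-1)*s1^2 = 11 * 88.9 = 977.9
(n2-1)*s2^2 = 49 * 44.19 = 2165.31
numerator = 977.9 + 2165.31 = 3143.21
n1+n2-2 = 60
sp^2 = 3143.21 / 60 = 314321/6000 ≈ 52.386833

52.3868


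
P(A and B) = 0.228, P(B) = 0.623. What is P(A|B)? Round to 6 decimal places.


P(A|B) = P(A and B) / P(B) = 0.228 / 0.623 = 228/623 ≈ 0.36597111

0.365971


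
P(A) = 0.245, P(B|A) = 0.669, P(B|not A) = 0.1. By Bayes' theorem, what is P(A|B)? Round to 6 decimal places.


P(A|B) = P(B|A)*P(A) / P(B), P(B) = P(B|A)*P(A) + P(B|not A)*P(not A)
P(B|A)*P(A) = 0.669 * 0.245 = 0.163905
P(B|not A)*P(not A) = 0.1 * 0.755 = 0.0755
P(B) = 0.163905 + 0.0755 = 0.239405
P(A|B) = 0.163905 / 0.239405 ≈ 0.68463482

0.684635


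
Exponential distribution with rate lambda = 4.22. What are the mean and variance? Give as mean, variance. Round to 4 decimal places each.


mean = 1/lam, var = 1/lam^2
mean = 1 / 4.22 = 50/211 ≈ 0.236967
lam^2 = 4.22^2 = 17.8084
var = 1 / 17.8084 ≈ 0.056153

0.2370, 0.0562


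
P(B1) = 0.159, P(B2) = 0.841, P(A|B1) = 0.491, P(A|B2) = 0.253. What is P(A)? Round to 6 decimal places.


P(A) = P(A|B1)*P(B1) + P(A|B2)*P(B2)
P(A|B1)*P(B1) = 0.491 * 0.159 = 0.078069
P(A|B2)*P(B2) = 0.253 * 0.841 = 0.212773
P(A) = 0.078069 + 0.212773 = 0.290842

0.290842


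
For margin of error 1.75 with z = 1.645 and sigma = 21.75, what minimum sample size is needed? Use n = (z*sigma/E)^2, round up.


z*sigma/E = 1.645 * 21.75 / 1.75 = 20.445
(z*sigma/E)^2 = 417.998025
round up: n = 418

418


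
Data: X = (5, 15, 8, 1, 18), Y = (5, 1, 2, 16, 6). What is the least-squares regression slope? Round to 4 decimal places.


b = sum((xi-xbar)(yi-ybar)) / sum((xi-xbar)^2)
n = 5, xbar = 47/5 = 9.4, ybar = 30/5 = 6
Sxy = sum((xi-xbar)(yi-ybar)) = -102
Sxx = sum((xi-xbar)^2) = 197.2
b = Sxy / Sxx = -15/29 ≈ -0.517241

-0.5172


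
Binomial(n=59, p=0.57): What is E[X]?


E[X] = n*p = 59 * 0.57 = 33.63

33.63


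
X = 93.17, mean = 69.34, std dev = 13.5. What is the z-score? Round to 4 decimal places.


z = (X - mu) / sigma
X - mu = 93.17 - 69.34 = 23.83
z = 23.83 / 13.5 = 2383/1350 ≈ 1.765185

1.7652


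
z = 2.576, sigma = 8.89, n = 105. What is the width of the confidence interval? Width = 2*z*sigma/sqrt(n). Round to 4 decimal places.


width = 2*z*sigma/sqrt(n)
2*z*sigma = 2 * 2.576 * 8.89 = 45.80128
sqrt(105) ≈ 10.246951
width = 45.80128 / 10.246951 ≈ 4.469747

4.4697


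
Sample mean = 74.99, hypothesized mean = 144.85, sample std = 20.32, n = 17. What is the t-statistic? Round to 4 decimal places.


t = (xbar - mu0) / (s/sqrt(n))
xbar - mu0 = 74.99 - 144.85 = -69.86
sqrt(17) ≈ 4.12310563
s/sqrt(n) = 20.32 / 4.12310563 ≈ 4.92832390
t = -69.86 / 4.92832390 ≈ -14.175205

-14.1752


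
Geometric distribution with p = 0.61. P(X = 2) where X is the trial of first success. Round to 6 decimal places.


P = (1-p)^(k-1) * p
(1-p)^(k-1) = 0.39^1 = 0.39
P = 0.39 * 0.61 = 0.2379

0.237900


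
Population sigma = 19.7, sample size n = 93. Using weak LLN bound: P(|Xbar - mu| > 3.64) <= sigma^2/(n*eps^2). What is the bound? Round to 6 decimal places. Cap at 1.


bound = min(1, sigma^2/(n*eps^2))
sigma^2 = 19.7^2 = 388.09
n*eps^2 = 93 * 3.64^2 = 93 * 13.2496 = 1232.2128
sigma^2/(n*eps^2) = 388.09 / 1232.2128 ≈ 0.31495372

0.314954


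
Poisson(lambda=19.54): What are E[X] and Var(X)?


E[X] = Var(X) = lambda = 19.54

19.54, 19.54


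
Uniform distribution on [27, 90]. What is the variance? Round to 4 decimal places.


Var = (b-a)^2 / 12
(b-a)^2 = (90 - 27)^2 = 3969
Var = 3969/12 = 330.75

330.7500


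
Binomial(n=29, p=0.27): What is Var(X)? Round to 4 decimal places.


Var = n*p*(1-p) = 29 * 0.27 * 0.73 = 5.7159

5.7159


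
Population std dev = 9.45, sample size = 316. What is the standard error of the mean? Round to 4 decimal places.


SE = sigma / sqrt(n)
sqrt(316) ≈ 17.776389
SE = 9.45 / 17.776389 ≈ 0.531604

0.5316


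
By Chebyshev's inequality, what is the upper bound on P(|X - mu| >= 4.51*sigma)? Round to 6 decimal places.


P <= 1/k^2
k^2 = 4.51^2 = 20.3401
1/k^2 = 1 / 20.3401 ≈ 0.04916397

0.049164


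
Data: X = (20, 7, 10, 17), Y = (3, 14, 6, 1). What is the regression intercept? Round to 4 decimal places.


a = ybar - b*xbar, where b = sum((xi-xbar)(yi-ybar)) / sum((xi-xbar)^2)
n = 4, xbar = 54/4 = 13.5, ybar = 24/4 = 6
Sxy = sum((xi-xbar)(yi-ybar)) = -89
Sxx = sum((xi-xbar)^2) = 109
b = Sxy / Sxx = -89/109 ≈ -0.816514
a = 6 - (-0.816514) * 13.5 = 3711/218 ≈ 17.022936

17.0229


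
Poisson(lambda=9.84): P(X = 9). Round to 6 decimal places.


P = e^(-lam) * lam^k / k!
e^(-9.84) ≈ 0.00005327731
lam^k = 9.84^9 ≈ 864880062.815085
k! = 9! = 362880
P = 0.00005327731 * 864880062.815085 / 362880 ≈ 0.126980

0.126980


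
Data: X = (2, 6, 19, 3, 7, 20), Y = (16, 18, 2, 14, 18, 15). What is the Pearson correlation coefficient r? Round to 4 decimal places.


r = sum((xi-xbar)(yi-ybar)) / sqrt(sum((xi-xbar)^2) * sum((yi-ybar)^2))
n = 6, xbar = 57/6 = 9.5, ybar = 83/6 ≈ 13.833333
Sxy = sum((xi-xbar)(yi-ybar)) = -142.5
Sxx = sum((xi-xbar)^2) = 317.5
Syy = sum((yi-ybar)^2) = 1085/6 ≈ 180.833333
sqrt(Sxx*Syy) ≈ 239.613404
r = Sxy / sqrt(Sxx*Syy) = -142.5 / 239.613404 ≈ -0.594708

-0.5947


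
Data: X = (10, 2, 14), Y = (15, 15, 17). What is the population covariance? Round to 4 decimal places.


Cov = (1/n)*sum((xi-xbar)(yi-ybar))
n = 3, xbar = 26/3 ≈ 8.666667, ybar = 47/3 ≈ 15.666667
sum((xi-xbar)(yi-ybar)) = 32/3 ≈ 10.666667
Cov = 10.666667 / 3 = 32/9 ≈ 3.555556

3.5556


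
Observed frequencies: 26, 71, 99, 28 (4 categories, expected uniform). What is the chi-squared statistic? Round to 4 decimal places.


chi2 = sum((O-E)^2/E), E = total/4
total = 224, E = 224/4 = 56
(26 - 56)^2 / 56 = 900 / 56 = 225/14 ≈ 16.071429
(71 - 56)^2 / 56 = 225 / 56 = 225/56 ≈ 4.017857
(99 - 56)^2 / 56 = 1849 / 56 = 1849/56 ≈ 33.017857
(28 - 56)^2 / 56 = 784 / 56 = 14
chi2 = 1879/28 ≈ 67.107143

67.1071


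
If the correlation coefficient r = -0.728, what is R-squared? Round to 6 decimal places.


R^2 = r^2 = (-0.728)^2 = 0.529984

0.529984


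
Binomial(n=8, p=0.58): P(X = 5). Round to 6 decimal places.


P = C(n,k) * p^k * (1-p)^(n-k)
C(8,5) = 56
p^k = 0.58^5 ≈ 0.06563568
(1-p)^(n-k) = 0.42^3 = 0.074088
P = 56 * 0.06563568 * 0.074088 ≈ 0.272318

0.272318


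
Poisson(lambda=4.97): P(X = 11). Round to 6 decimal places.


P = e^(-lam) * lam^k / k!
e^(-4.97) ≈ 0.006943148
lam^k = 4.97^11 ≈ 45700428.911570
k! = 11! = 39916800
P = 0.006943148 * 45700428.911570 / 39916800 ≈ 0.007949

0.007949


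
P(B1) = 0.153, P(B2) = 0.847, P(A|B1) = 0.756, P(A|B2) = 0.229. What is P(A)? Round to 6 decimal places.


P(A) = P(A|B1)*P(B1) + P(A|B2)*P(B2)
P(A|B1)*P(B1) = 0.756 * 0.153 = 0.115668
P(A|B2)*P(B2) = 0.229 * 0.847 = 0.193963
P(A) = 0.115668 + 0.193963 = 0.309631

0.309631


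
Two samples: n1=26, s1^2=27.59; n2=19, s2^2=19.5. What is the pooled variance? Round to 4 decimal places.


sp^2 = ((n1-1)*s1^2 + (n2-1)*s2^2)/(n1+n2-2)
(n1-1)*s1^2 = 25 * 27.59 = 689.75
(n2-1)*s2^2 = 18 * 19.5 = 351
numerator = 689.75 + 351 = 1040.75
n1+n2-2 = 43
sp^2 = 1040.75 / 43 = 4163/172 ≈ 24.203488

24.2035


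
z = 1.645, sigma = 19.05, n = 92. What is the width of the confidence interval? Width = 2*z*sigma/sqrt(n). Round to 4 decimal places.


width = 2*z*sigma/sqrt(n)
2*z*sigma = 2 * 1.645 * 19.05 = 62.6745
sqrt(92) ≈ 9.591663
width = 62.6745 / 9.591663 ≈ 6.534268

6.5343


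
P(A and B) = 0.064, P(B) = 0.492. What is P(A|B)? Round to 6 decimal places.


P(A|B) = P(A and B) / P(B) = 0.064 / 0.492 = 16/123 ≈ 0.13008130

0.130081


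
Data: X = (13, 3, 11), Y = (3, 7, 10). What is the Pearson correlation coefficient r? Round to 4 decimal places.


r = sum((xi-xbar)(yi-ybar)) / sqrt(sum((xi-xbar)^2) * sum((yi-ybar)^2))
n = 3, xbar = 27/3 = 9, ybar = 20/3 ≈ 6.666667
Sxy = sum((xi-xbar)(yi-ybar)) = -10
Sxx = sum((xi-xbar)^2) = 56
Syy = sum((yi-ybar)^2) = 74/3 ≈ 24.666667
sqrt(Sxx*Syy) ≈ 37.166293
r = Sxy / sqrt(Sxx*Syy) = -10 / 37.166293 ≈ -0.269061

-0.2691


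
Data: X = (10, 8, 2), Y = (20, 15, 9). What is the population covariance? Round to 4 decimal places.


Cov = (1/n)*sum((xi-xbar)(yi-ybar))
n = 3, xbar = 20/3 ≈ 6.666667, ybar = 44/3 ≈ 14.666667
sum((xi-xbar)(yi-ybar)) = 134/3 ≈ 44.666667
Cov = 44.666667 / 3 = 134/9 ≈ 14.888889

14.8889


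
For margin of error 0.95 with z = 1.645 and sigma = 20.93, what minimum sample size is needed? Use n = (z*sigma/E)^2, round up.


z*sigma/E = 1.645 * 20.93 / 0.95 ≈ 36.241947
(z*sigma/E)^2 ≈ 1313.478749
round up: n = 1314

1314


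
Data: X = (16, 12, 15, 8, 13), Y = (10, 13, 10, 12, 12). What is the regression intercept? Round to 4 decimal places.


a = ybar - b*xbar, where b = sum((xi-xbar)(yi-ybar)) / sum((xi-xbar)^2)
n = 5, xbar = 64/5 = 12.8, ybar = 57/5 = 11.4
Sxy = sum((xi-xbar)(yi-ybar)) = -11.6
Sxx = sum((xi-xbar)^2) = 38.8
b = Sxy / Sxx = -29/97 ≈ -0.298969
a = 11.4 - (-0.298969) * 12.8 = 1477/97 ≈ 15.226804

15.2268


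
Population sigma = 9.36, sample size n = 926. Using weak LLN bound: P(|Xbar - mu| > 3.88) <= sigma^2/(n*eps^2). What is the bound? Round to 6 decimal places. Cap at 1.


bound = min(1, sigma^2/(n*eps^2))
sigma^2 = 9.36^2 = 87.6096
n*eps^2 = 926 * 3.88^2 = 926 * 15.0544 = 13940.3744
sigma^2/(n*eps^2) = 87.6096 / 13940.3744 ≈ 0.00628459

0.006285


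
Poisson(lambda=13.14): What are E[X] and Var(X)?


E[X] = Var(X) = lambda = 13.14

13.14, 13.14


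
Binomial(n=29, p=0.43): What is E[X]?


E[X] = n*p = 29 * 0.43 = 12.47

12.47


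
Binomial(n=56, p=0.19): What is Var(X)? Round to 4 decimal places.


Var = n*p*(1-p) = 56 * 0.19 * 0.81 = 8.6184

8.6184


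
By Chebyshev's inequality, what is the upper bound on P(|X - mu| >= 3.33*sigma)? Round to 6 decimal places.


P <= 1/k^2
k^2 = 3.33^2 = 11.0889
1/k^2 = 1 / 11.0889 ≈ 0.09018027

0.090180


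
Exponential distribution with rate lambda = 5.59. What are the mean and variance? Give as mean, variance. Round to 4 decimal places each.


mean = 1/lam, var = 1/lam^2
mean = 1 / 5.59 = 100/559 ≈ 0.178891
lam^2 = 5.59^2 = 31.2481
var = 1 / 31.2481 ≈ 0.032002

0.1789, 0.0320


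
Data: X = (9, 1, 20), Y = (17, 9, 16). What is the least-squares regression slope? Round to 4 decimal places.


b = sum((xi-xbar)(yi-ybar)) / sum((xi-xbar)^2)
n = 3, xbar = 30/3 = 10, ybar = 42/3 = 14
Sxy = sum((xi-xbar)(yi-ybar)) = 62
Sxx = sum((xi-xbar)^2) = 182
b = Sxy / Sxx = 31/91 ≈ 0.340659

0.3407


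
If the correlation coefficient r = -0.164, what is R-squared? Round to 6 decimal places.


R^2 = r^2 = (-0.164)^2 = 0.026896

0.026896


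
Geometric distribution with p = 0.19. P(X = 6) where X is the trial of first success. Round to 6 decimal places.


P = (1-p)^(k-1) * p
(1-p)^(k-1) = 0.81^5 ≈ 0.3486784
P = 0.3486784 * 0.19 ≈ 0.06624890

0.066249


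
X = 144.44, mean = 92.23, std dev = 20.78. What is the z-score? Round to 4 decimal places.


z = (X - mu) / sigma
X - mu = 144.44 - 92.23 = 52.21
z = 52.21 / 20.78 = 5221/2078 ≈ 2.512512

2.5125


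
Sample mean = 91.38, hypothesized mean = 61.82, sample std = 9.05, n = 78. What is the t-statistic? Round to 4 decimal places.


t = (xbar - mu0) / (s/sqrt(n))
xbar - mu0 = 91.38 - 61.82 = 29.56
sqrt(78) ≈ 8.83176087
s/sqrt(n) = 9.05 / 8.83176087 ≈ 1.02471072
t = 29.56 / 1.02471072 ≈ 28.847166

28.8472


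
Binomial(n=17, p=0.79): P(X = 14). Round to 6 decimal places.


P = C(n,k) * p^k * (1-p)^(n-k)
C(17,14) = 680
p^k = 0.79^14 ≈ 0.03687901
(1-p)^(n-k) = 0.21^3 = 0.009261
P = 680 * 0.03687901 * 0.009261 ≈ 0.232245

0.232245


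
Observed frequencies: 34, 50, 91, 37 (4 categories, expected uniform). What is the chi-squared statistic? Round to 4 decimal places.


chi2 = sum((O-E)^2/E), E = total/4
total = 212, E = 212/4 = 53
(34 - 53)^2 / 53 = 361 / 53 = 361/53 ≈ 6.811321
(50 - 53)^2 / 53 = 9 / 53 = 9/53 ≈ 0.169811
(91 - 53)^2 / 53 = 1444 / 53 = 1444/53 ≈ 27.245283
(37 - 53)^2 / 53 = 256 / 53 = 256/53 ≈ 4.830189
chi2 = 2070/53 ≈ 39.056604

39.0566


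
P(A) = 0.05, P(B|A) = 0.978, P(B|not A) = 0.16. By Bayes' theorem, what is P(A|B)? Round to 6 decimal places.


P(A|B) = P(B|A)*P(A) / P(B), P(B) = P(B|A)*P(A) + P(B|not A)*P(not A)
P(B|A)*P(A) = 0.978 * 0.05 = 0.0489
P(B|not A)*P(not A) = 0.16 * 0.95 = 0.152
P(B) = 0.0489 + 0.152 = 0.2009
P(A|B) = 0.0489 / 0.2009 = 489/2009 ≈ 0.24340468

0.243405


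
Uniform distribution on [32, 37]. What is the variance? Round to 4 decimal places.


Var = (b-a)^2 / 12
(b-a)^2 = (37 - 32)^2 = 25
Var = 25/12 ≈ 2.083333

2.0833


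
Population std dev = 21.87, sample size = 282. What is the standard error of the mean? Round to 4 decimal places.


SE = sigma / sqrt(n)
sqrt(282) ≈ 16.792856
SE = 21.87 / 16.792856 ≈ 1.302340

1.3023


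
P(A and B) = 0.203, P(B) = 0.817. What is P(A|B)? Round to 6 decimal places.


P(A|B) = P(A and B) / P(B) = 0.203 / 0.817 = 203/817 ≈ 0.24847001

0.248470


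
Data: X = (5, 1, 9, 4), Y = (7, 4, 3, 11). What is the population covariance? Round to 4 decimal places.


Cov = (1/n)*sum((xi-xbar)(yi-ybar))
n = 4, xbar = 19/4 = 4.75, ybar = 25/4 = 6.25
sum((xi-xbar)(yi-ybar)) = -8.75
Cov = -8.75 / 4 = -2.1875

-2.1875


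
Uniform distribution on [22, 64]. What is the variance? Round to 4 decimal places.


Var = (b-a)^2 / 12
(b-a)^2 = (64 - 22)^2 = 1764
Var = 1764/12 = 147

147.0000


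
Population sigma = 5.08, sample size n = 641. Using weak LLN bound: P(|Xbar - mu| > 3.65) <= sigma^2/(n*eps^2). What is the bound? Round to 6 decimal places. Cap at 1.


bound = min(1, sigma^2/(n*eps^2))
sigma^2 = 5.08^2 = 25.8064
n*eps^2 = 641 * 3.65^2 = 641 * 13.3225 = 8539.7225
sigma^2/(n*eps^2) = 25.8064 / 8539.7225 ≈ 0.00302192

0.003022


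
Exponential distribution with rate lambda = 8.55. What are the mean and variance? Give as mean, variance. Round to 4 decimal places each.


mean = 1/lam, var = 1/lam^2
mean = 1 / 8.55 = 20/171 ≈ 0.116959
lam^2 = 8.55^2 = 73.1025
var = 1 / 73.1025 ≈ 0.013679

0.1170, 0.0137


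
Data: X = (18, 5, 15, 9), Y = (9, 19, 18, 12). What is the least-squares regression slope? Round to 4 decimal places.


b = sum((xi-xbar)(yi-ybar)) / sum((xi-xbar)^2)
n = 4, xbar = 47/4 = 11.75, ybar = 58/4 = 14.5
Sxy = sum((xi-xbar)(yi-ybar)) = -46.5
Sxx = sum((xi-xbar)^2) = 102.75
b = Sxy / Sxx = -62/137 ≈ -0.452555

-0.4526


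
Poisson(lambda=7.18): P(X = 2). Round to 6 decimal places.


P = e^(-lam) * lam^k / k!
e^(-7.18) ≈ 0.0007616678
lam^k = 7.18^2 = 51.5524
k! = 2! = 2
P = 0.0007616678 * 51.5524 / 2 ≈ 0.019633

0.019633


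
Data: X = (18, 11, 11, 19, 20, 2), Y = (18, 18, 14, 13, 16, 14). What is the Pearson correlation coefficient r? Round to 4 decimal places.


r = sum((xi-xbar)(yi-ybar)) / sqrt(sum((xi-xbar)^2) * sum((yi-ybar)^2))
n = 6, xbar = 81/6 = 13.5, ybar = 93/6 = 15.5
Sxy = sum((xi-xbar)(yi-ybar)) = 15.5
Sxx = sum((xi-xbar)^2) = 237.5
Syy = sum((yi-ybar)^2) = 23.5
sqrt(Sxx*Syy) ≈ 74.707764
r = Sxy / sqrt(Sxx*Syy) = 15.5 / 74.707764 ≈ 0.207475

0.2075


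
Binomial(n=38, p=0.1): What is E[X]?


E[X] = n*p = 38 * 0.1 = 3.8

3.8


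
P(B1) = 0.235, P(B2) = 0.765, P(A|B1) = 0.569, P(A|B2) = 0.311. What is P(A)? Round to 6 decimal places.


P(A) = P(A|B1)*P(B1) + P(A|B2)*P(B2)
P(A|B1)*P(B1) = 0.569 * 0.235 = 0.133715
P(A|B2)*P(B2) = 0.311 * 0.765 = 0.237915
P(A) = 0.133715 + 0.237915 = 0.37163

0.371630


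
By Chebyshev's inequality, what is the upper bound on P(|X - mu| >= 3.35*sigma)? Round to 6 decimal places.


P <= 1/k^2
k^2 = 3.35^2 = 11.2225
1/k^2 = 1 / 11.2225 = 400/4489 ≈ 0.08910671

0.089107


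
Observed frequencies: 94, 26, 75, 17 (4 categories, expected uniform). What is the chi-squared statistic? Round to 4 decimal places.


chi2 = sum((O-E)^2/E), E = total/4
total = 212, E = 212/4 = 53
(94 - 53)^2 / 53 = 1681 / 53 = 1681/53 ≈ 31.716981
(26 - 53)^2 / 53 = 729 / 53 = 729/53 ≈ 13.754717
(75 - 53)^2 / 53 = 484 / 53 = 484/53 ≈ 9.132075
(17 - 53)^2 / 53 = 1296 / 53 = 1296/53 ≈ 24.452830
chi2 = 4190/53 ≈ 79.056604

79.0566


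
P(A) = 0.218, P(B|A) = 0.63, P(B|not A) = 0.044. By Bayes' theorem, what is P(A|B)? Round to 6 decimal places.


P(A|B) = P(B|A)*P(A) / P(B), P(B) = P(B|A)*P(A) + P(B|not A)*P(not A)
P(B|A)*P(A) = 0.63 * 0.218 = 0.13734
P(B|not A)*P(not A) = 0.044 * 0.782 = 0.034408
P(B) = 0.13734 + 0.034408 = 0.171748
P(A|B) = 0.13734 / 0.171748 ≈ 0.79965997

0.799660


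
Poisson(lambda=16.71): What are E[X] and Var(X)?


E[X] = Var(X) = lambda = 16.71

16.71, 16.71


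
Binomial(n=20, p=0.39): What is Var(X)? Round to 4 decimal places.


Var = n*p*(1-p) = 20 * 0.39 * 0.61 = 4.758

4.7580


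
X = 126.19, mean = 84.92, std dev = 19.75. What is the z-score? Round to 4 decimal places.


z = (X - mu) / sigma
X - mu = 126.19 - 84.92 = 41.27
z = 41.27 / 19.75 = 4127/1975 ≈ 2.089620

2.0896


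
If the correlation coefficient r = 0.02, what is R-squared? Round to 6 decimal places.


R^2 = r^2 = (0.02)^2 = 0.0004

0.000400


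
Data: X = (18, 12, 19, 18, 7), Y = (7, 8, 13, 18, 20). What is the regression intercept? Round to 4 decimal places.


a = ybar - b*xbar, where b = sum((xi-xbar)(yi-ybar)) / sum((xi-xbar)^2)
n = 5, xbar = 74/5 = 14.8, ybar = 66/5 = 13.2
Sxy = sum((xi-xbar)(yi-ybar)) = -43.8
Sxx = sum((xi-xbar)^2) = 106.8
b = Sxy / Sxx = -73/178 ≈ -0.410112
a = 13.2 - (-0.410112) * 14.8 = 1715/89 ≈ 19.269663

19.2697


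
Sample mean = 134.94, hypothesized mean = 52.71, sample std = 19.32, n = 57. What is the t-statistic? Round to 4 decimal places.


t = (xbar - mu0) / (s/sqrt(n))
xbar - mu0 = 134.94 - 52.71 = 82.23
sqrt(57) ≈ 7.54983444
s/sqrt(n) = 19.32 / 7.54983444 ≈ 2.55899651
t = 82.23 / 2.55899651 ≈ 32.133690

32.1337


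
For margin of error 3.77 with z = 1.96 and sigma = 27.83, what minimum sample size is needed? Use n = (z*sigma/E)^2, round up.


z*sigma/E = 1.96 * 27.83 / 3.77 = 136367/9425 ≈ 14.468647
(z*sigma/E)^2 ≈ 209.341752
round up: n = 210

210


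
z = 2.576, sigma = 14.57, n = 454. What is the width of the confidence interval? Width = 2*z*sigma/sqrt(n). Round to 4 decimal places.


width = 2*z*sigma/sqrt(n)
2*z*sigma = 2 * 2.576 * 14.57 = 75.06464
sqrt(454) ≈ 21.307276
width = 75.06464 / 21.307276 ≈ 3.522958

3.5230


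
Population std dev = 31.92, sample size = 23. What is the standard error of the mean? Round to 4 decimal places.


SE = sigma / sqrt(n)
sqrt(23) ≈ 4.795832
SE = 31.92 / 4.795832 ≈ 6.655780

6.6558


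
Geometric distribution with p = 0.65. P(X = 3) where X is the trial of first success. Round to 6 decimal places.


P = (1-p)^(k-1) * p
(1-p)^(k-1) = 0.35^2 = 0.1225
P = 0.1225 * 0.65 = 0.079625

0.079625


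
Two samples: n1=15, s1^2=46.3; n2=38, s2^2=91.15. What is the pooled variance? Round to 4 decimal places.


sp^2 = ((n1-1)*s1^2 + (n2-1)*s2^2)/(n1+n2-2)
(n1-1)*s1^2 = 14 * 46.3 = 648.2
(n2-1)*s2^2 = 37 * 91.15 = 3372.55
numerator = 648.2 + 3372.55 = 4020.75
n1+n2-2 = 51
sp^2 = 4020.75 / 51 = 5361/68 ≈ 78.838235

78.8382


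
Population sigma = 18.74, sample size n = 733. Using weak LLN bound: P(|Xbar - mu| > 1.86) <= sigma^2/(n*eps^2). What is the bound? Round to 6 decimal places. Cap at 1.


bound = min(1, sigma^2/(n*eps^2))
sigma^2 = 18.74^2 = 351.1876
n*eps^2 = 733 * 1.86^2 = 733 * 3.4596 = 2535.8868
sigma^2/(n*eps^2) = 351.1876 / 2535.8868 ≈ 0.13848710

0.138487


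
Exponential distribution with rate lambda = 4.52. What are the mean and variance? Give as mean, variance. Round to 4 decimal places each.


mean = 1/lam, var = 1/lam^2
mean = 1 / 4.52 = 25/113 ≈ 0.221239
lam^2 = 4.52^2 = 20.4304
var = 1 / 20.4304 ≈ 0.048947

0.2212, 0.0489


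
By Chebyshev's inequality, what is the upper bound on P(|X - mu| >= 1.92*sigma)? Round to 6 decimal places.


P <= 1/k^2
k^2 = 1.92^2 = 3.6864
1/k^2 = 1 / 3.6864 = 625/2304 ≈ 0.27126736

0.271267


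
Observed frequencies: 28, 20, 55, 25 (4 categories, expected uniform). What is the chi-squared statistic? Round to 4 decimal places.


chi2 = sum((O-E)^2/E), E = total/4
total = 128, E = 128/4 = 32
(28 - 32)^2 / 32 = 16 / 32 = 0.5
(20 - 32)^2 / 32 = 144 / 32 = 4.5
(55 - 32)^2 / 32 = 529 / 32 = 16.53125
(25 - 32)^2 / 32 = 49 / 32 = 1.53125
chi2 = 23.0625

23.0625


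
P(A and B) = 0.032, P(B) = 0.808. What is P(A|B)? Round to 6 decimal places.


P(A|B) = P(A and B) / P(B) = 0.032 / 0.808 = 4/101 ≈ 0.03960396

0.039604


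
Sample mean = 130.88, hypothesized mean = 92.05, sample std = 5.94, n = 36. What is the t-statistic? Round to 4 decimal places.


t = (xbar - mu0) / (s/sqrt(n))
xbar - mu0 = 130.88 - 92.05 = 38.83
sqrt(36) = 6
s/sqrt(n) = 5.94 / 6 = 0.99
t = 38.83 / 0.99 = 353/9 ≈ 39.222222

39.2222


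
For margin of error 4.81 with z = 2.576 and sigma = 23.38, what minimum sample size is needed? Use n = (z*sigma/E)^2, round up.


z*sigma/E = 2.576 * 23.38 / 4.81 ≈ 12.521181
(z*sigma/E)^2 ≈ 156.779970
round up: n = 157

157


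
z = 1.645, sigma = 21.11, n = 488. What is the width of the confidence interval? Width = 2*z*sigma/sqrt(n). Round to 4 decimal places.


width = 2*z*sigma/sqrt(n)
2*z*sigma = 2 * 1.645 * 21.11 = 69.4519
sqrt(488) ≈ 22.090722
width = 69.4519 / 22.090722 ≈ 3.143940

3.1439


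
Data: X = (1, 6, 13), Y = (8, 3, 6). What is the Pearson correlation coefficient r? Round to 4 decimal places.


r = sum((xi-xbar)(yi-ybar)) / sqrt(sum((xi-xbar)^2) * sum((yi-ybar)^2))
n = 3, xbar = 20/3 ≈ 6.666667, ybar = 17/3 ≈ 5.666667
Sxy = sum((xi-xbar)(yi-ybar)) = -28/3 ≈ -9.333333
Sxx = sum((xi-xbar)^2) = 218/3 ≈ 72.666667
Syy = sum((yi-ybar)^2) = 38/3 ≈ 12.666667
sqrt(Sxx*Syy) ≈ 30.338827
r = Sxy / sqrt(Sxx*Syy) = -9.333333 / 30.338827 ≈ -0.307637

-0.3076


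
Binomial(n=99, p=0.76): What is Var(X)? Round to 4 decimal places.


Var = n*p*(1-p) = 99 * 0.76 * 0.24 = 18.0576

18.0576


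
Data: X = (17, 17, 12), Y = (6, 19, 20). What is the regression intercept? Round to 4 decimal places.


a = ybar - b*xbar, where b = sum((xi-xbar)(yi-ybar)) / sum((xi-xbar)^2)
n = 3, xbar = 46/3 ≈ 15.333333, ybar = 45/3 = 15
Sxy = sum((xi-xbar)(yi-ybar)) = -25
Sxx = sum((xi-xbar)^2) = 50/3 ≈ 16.666667
b = Sxy / Sxx = -1.5
a = 15 - (-1.5) * 15.333333 = 38

38.0000


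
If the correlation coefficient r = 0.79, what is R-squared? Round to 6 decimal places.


R^2 = r^2 = (0.79)^2 = 0.6241

0.624100


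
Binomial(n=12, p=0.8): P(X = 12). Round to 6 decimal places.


P = C(n,k) * p^k * (1-p)^(n-k)
C(12,12) = 1
p^k = 0.8^12 ≈ 0.06871948
(1-p)^(n-k) = 0.2^0 = 1
P = 1 * 0.06871948 * 1 ≈ 0.068719

0.068719


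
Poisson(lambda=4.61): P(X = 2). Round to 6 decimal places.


P = e^(-lam) * lam^k / k!
e^(-4.61) ≈ 0.009951818
lam^k = 4.61^2 = 21.2521
k! = 2! = 2
P = 0.009951818 * 21.2521 / 2 ≈ 0.105749

0.105749


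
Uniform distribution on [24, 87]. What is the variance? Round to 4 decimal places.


Var = (b-a)^2 / 12
(b-a)^2 = (87 - 24)^2 = 3969
Var = 3969/12 = 330.75

330.7500


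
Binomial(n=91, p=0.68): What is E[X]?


E[X] = n*p = 91 * 0.68 = 61.88

61.88


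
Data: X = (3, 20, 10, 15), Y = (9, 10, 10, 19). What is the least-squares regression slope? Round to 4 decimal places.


b = sum((xi-xbar)(yi-ybar)) / sum((xi-xbar)^2)
n = 4, xbar = 48/4 = 12, ybar = 48/4 = 12
Sxy = sum((xi-xbar)(yi-ybar)) = 36
Sxx = sum((xi-xbar)^2) = 158
b = Sxy / Sxx = 18/79 ≈ 0.227848

0.2278


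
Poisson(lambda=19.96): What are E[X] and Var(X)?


E[X] = Var(X) = lambda = 19.96

19.96, 19.96


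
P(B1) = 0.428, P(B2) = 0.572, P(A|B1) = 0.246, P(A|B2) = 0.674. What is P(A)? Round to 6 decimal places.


P(A) = P(A|B1)*P(B1) + P(A|B2)*P(B2)
P(A|B1)*P(B1) = 0.246 * 0.428 = 0.105288
P(A|B2)*P(B2) = 0.674 * 0.572 = 0.385528
P(A) = 0.105288 + 0.385528 = 0.490816

0.490816


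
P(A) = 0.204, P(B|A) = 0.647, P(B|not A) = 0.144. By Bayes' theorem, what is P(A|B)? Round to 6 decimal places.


P(A|B) = P(B|A)*P(A) / P(B), P(B) = P(B|A)*P(A) + P(B|not A)*P(not A)
P(B|A)*P(A) = 0.647 * 0.204 = 0.131988
P(B|not A)*P(not A) = 0.144 * 0.796 = 0.114624
P(B) = 0.131988 + 0.114624 = 0.246612
P(A|B) = 0.131988 / 0.246612 ≈ 0.53520510

0.535205


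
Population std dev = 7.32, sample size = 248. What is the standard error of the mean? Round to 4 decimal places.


SE = sigma / sqrt(n)
sqrt(248) ≈ 15.748016
SE = 7.32 / 15.748016 ≈ 0.464820

0.4648


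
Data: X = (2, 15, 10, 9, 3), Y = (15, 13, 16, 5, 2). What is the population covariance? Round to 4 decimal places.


Cov = (1/n)*sum((xi-xbar)(yi-ybar))
n = 5, xbar = 39/5 = 7.8, ybar = 51/5 = 10.2
sum((xi-xbar)(yi-ybar)) = 38.2
Cov = 38.2 / 5 = 7.64

7.6400


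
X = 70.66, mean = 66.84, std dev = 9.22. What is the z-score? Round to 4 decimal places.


z = (X - mu) / sigma
X - mu = 70.66 - 66.84 = 3.82
z = 3.82 / 9.22 = 191/461 ≈ 0.414317

0.4143


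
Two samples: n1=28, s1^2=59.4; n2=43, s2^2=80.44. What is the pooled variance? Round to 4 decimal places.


sp^2 = ((n1-1)*s1^2 + (n2-1)*s2^2)/(n1+n2-2)
(n1-1)*s1^2 = 27 * 59.4 = 1603.8
(n2-1)*s2^2 = 42 * 80.44 = 3378.48
numerator = 1603.8 + 3378.48 = 4982.28
n1+n2-2 = 69
sp^2 = 4982.28 / 69 = 41519/575 ≈ 72.206957

72.2070


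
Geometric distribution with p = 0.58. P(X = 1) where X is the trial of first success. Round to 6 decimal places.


P = (1-p)^(k-1) * p
(1-p)^(k-1) = 0.42^0 = 1
P = 1 * 0.58 = 0.58

0.580000


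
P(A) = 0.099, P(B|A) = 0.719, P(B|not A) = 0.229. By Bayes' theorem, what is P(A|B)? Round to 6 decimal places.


P(A|B) = P(B|A)*P(A) / P(B), P(B) = P(B|A)*P(A) + P(B|not A)*P(not A)
P(B|A)*P(A) = 0.719 * 0.099 = 0.071181
P(B|not A)*P(not A) = 0.229 * 0.901 = 0.206329
P(B) = 0.071181 + 0.206329 = 0.27751
P(A|B) = 0.071181 / 0.27751 ≈ 0.25649886

0.256499


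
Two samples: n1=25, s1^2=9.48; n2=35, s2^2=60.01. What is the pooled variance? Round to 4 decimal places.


sp^2 = ((n1-1)*s1^2 + (n2-1)*s2^2)/(n1+n2-2)
(n1-1)*s1^2 = 24 * 9.48 = 227.52
(n2-1)*s2^2 = 34 * 60.01 = 2040.34
numerator = 227.52 + 2040.34 = 2267.86
n1+n2-2 = 58
sp^2 = 2267.86 / 58 = 113393/2900 ≈ 39.101034

39.1010


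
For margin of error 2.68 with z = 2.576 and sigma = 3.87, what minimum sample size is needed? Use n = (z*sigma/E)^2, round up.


z*sigma/E = 2.576 * 3.87 / 2.68 ≈ 3.719821
(z*sigma/E)^2 ≈ 13.837067
round up: n = 14

14


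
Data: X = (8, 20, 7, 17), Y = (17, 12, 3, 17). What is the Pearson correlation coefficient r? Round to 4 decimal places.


r = sum((xi-xbar)(yi-ybar)) / sqrt(sum((xi-xbar)^2) * sum((yi-ybar)^2))
n = 4, xbar = 52/4 = 13, ybar = 49/4 = 12.25
Sxy = sum((xi-xbar)(yi-ybar)) = 49
Sxx = sum((xi-xbar)^2) = 126
Syy = sum((yi-ybar)^2) = 130.75
sqrt(Sxx*Syy) ≈ 128.353029
r = Sxy / sqrt(Sxx*Syy) = 49 / 128.353029 ≈ 0.381760

0.3818


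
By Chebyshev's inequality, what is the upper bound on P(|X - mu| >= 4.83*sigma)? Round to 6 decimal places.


P <= 1/k^2
k^2 = 4.83^2 = 23.3289
1/k^2 = 1 / 23.3289 ≈ 0.04286529

0.042865


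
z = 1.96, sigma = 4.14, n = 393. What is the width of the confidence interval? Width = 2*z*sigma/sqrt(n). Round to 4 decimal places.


width = 2*z*sigma/sqrt(n)
2*z*sigma = 2 * 1.96 * 4.14 = 16.2288
sqrt(393) ≈ 19.824228
width = 16.2288 / 19.824228 ≈ 0.818635

0.8186


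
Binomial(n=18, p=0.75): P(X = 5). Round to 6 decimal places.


P = C(n,k) * p^k * (1-p)^(n-k)
C(18,5) = 8568
p^k = 0.75^5 = 243/1024 ≈ 0.2373047
(1-p)^(n-k) = 0.25^13 ≈ 0.00000001490116
P = 8568 * 0.2373047 * 0.00000001490116 ≈ 0.000030

0.000030


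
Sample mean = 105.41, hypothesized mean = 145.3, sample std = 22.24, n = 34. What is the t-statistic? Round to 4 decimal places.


t = (xbar - mu0) / (s/sqrt(n))
xbar - mu0 = 105.41 - 145.3 = -39.89
sqrt(34) ≈ 5.83095189
s/sqrt(n) = 22.24 / 5.83095189 ≈ 3.81412853
t = -39.89 / 3.81412853 ≈ -10.458483

-10.4585


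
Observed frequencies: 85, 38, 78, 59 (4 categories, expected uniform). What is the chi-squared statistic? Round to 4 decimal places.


chi2 = sum((O-E)^2/E), E = total/4
total = 260, E = 260/4 = 65
(85 - 65)^2 / 65 = 400 / 65 = 80/13 ≈ 6.153846
(38 - 65)^2 / 65 = 729 / 65 = 729/65 ≈ 11.215385
(78 - 65)^2 / 65 = 169 / 65 = 2.6
(59 - 65)^2 / 65 = 36 / 65 = 36/65 ≈ 0.553846
chi2 = 1334/65 ≈ 20.523077

20.5231


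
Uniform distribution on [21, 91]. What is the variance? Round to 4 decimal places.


Var = (b-a)^2 / 12
(b-a)^2 = (91 - 21)^2 = 4900
Var = 4900/12 ≈ 408.333333

408.3333


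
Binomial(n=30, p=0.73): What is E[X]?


E[X] = n*p = 30 * 0.73 = 21.9

21.9


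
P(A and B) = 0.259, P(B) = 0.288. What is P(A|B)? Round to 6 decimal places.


P(A|B) = P(A and B) / P(B) = 0.259 / 0.288 = 259/288 ≈ 0.89930556

0.899306


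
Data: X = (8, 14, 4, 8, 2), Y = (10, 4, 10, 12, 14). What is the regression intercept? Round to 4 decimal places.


a = ybar - b*xbar, where b = sum((xi-xbar)(yi-ybar)) / sum((xi-xbar)^2)
n = 5, xbar = 36/5 = 7.2, ybar = 50/5 = 10
Sxy = sum((xi-xbar)(yi-ybar)) = -60
Sxx = sum((xi-xbar)^2) = 84.8
b = Sxy / Sxx = -75/106 ≈ -0.707547
a = 10 - (-0.707547) * 7.2 = 800/53 ≈ 15.094340

15.0943


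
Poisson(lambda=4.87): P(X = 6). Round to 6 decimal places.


P = e^(-lam) * lam^k / k!
e^(-4.87) ≈ 0.007673365
lam^k = 4.87^6 ≈ 13340.550995
k! = 6! = 720
P = 0.007673365 * 13340.550995 / 720 ≈ 0.142176

0.142176


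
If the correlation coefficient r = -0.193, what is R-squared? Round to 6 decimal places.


R^2 = r^2 = (-0.193)^2 = 0.037249

0.037249


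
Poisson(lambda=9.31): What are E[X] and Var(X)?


E[X] = Var(X) = lambda = 9.31

9.31, 9.31


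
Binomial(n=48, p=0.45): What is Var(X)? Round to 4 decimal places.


Var = n*p*(1-p) = 48 * 0.45 * 0.55 = 11.88

11.8800


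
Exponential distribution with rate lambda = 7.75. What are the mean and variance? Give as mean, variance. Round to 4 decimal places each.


mean = 1/lam, var = 1/lam^2
mean = 1 / 7.75 = 4/31 ≈ 0.129032
lam^2 = 7.75^2 = 60.0625
var = 1 / 60.0625 = 16/961 ≈ 0.016649

0.1290, 0.0166


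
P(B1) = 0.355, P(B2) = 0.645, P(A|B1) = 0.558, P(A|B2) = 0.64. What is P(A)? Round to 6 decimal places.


P(A) = P(A|B1)*P(B1) + P(A|B2)*P(B2)
P(A|B1)*P(B1) = 0.558 * 0.355 = 0.19809
P(A|B2)*P(B2) = 0.64 * 0.645 = 0.4128
P(A) = 0.19809 + 0.4128 = 0.61089

0.610890


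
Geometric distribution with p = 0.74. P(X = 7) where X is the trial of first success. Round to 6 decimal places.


P = (1-p)^(k-1) * p
(1-p)^(k-1) = 0.26^6 ≈ 0.0003089158
P = 0.0003089158 * 0.74 ≈ 0.0002285977

0.000229


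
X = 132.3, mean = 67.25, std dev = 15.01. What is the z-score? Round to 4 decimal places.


z = (X - mu) / sigma
X - mu = 132.3 - 67.25 = 65.05
z = 65.05 / 15.01 = 6505/1501 ≈ 4.333777

4.3338


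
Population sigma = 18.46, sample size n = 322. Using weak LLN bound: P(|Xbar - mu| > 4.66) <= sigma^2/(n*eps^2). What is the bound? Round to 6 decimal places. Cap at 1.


bound = min(1, sigma^2/(n*eps^2))
sigma^2 = 18.46^2 = 340.7716
n*eps^2 = 322 * 4.66^2 = 322 * 21.7156 = 6992.4232
sigma^2/(n*eps^2) = 340.7716 / 6992.4232 ≈ 0.04873441

0.048734


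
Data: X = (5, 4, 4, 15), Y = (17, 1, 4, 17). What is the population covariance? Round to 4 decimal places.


Cov = (1/n)*sum((xi-xbar)(yi-ybar))
n = 4, xbar = 28/4 = 7, ybar = 39/4 = 9.75
sum((xi-xbar)(yi-ybar)) = 87
Cov = 87 / 4 = 21.75

21.7500


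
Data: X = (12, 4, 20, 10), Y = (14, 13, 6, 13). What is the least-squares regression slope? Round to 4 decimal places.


b = sum((xi-xbar)(yi-ybar)) / sum((xi-xbar)^2)
n = 4, xbar = 46/4 = 11.5, ybar = 46/4 = 11.5
Sxy = sum((xi-xbar)(yi-ybar)) = -59
Sxx = sum((xi-xbar)^2) = 131
b = Sxy / Sxx = -59/131 ≈ -0.450382

-0.4504


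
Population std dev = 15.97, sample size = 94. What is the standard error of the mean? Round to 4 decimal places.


SE = sigma / sqrt(n)
sqrt(94) ≈ 9.695360
SE = 15.97 / 9.695360 ≈ 1.647180

1.6472


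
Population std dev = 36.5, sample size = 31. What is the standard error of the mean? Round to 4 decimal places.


SE = sigma / sqrt(n)
sqrt(31) ≈ 5.567764
SE = 36.5 / 5.567764 ≈ 6.555594

6.5556


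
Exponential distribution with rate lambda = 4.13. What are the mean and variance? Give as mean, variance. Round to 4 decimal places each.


mean = 1/lam, var = 1/lam^2
mean = 1 / 4.13 = 100/413 ≈ 0.242131
lam^2 = 4.13^2 = 17.0569
var = 1 / 17.0569 ≈ 0.058627

0.2421, 0.0586


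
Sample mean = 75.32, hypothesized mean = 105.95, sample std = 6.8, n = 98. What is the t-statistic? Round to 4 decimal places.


t = (xbar - mu0) / (s/sqrt(n))
xbar - mu0 = 75.32 - 105.95 = -30.63
sqrt(98) ≈ 9.89949494
s/sqrt(n) = 6.8 / 9.89949494 ≈ 0.68690373
t = -30.63 / 0.68690373 ≈ -44.591401

-44.5914


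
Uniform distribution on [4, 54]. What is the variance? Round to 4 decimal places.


Var = (b-a)^2 / 12
(b-a)^2 = (54 - 4)^2 = 2500
Var = 2500/12 ≈ 208.333333

208.3333


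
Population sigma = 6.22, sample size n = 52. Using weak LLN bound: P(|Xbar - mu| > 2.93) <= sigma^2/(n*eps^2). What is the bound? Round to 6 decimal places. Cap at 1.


bound = min(1, sigma^2/(n*eps^2))
sigma^2 = 6.22^2 = 38.6884
n*eps^2 = 52 * 2.93^2 = 52 * 8.5849 = 446.4148
sigma^2/(n*eps^2) = 38.6884 / 446.4148 ≈ 0.08666469

0.086665


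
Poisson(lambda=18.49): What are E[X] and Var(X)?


E[X] = Var(X) = lambda = 18.49

18.49, 18.49


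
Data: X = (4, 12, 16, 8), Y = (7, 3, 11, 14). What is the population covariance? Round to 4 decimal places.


Cov = (1/n)*sum((xi-xbar)(yi-ybar))
n = 4, xbar = 40/4 = 10, ybar = 35/4 = 8.75
sum((xi-xbar)(yi-ybar)) = 2
Cov = 2 / 4 = 0.5

0.5000
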